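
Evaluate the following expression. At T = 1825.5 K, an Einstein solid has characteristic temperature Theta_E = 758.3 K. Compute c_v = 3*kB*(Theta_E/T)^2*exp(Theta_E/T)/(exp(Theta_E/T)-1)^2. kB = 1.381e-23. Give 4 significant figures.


Step 1: x = Theta_E/T = 758.3/1825.5 = 0.4154
Step 2: x^2 = 0.1726
Step 3: exp(x) = 1.515
Step 4: c_v = 3*1.381e-23*0.1726*1.515/(1.515-1)^2 = 4.084e-23

4.084e-23


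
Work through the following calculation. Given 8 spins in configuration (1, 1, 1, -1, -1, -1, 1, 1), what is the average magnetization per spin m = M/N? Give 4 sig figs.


Step 1: Count up spins (+1): 5, down spins (-1): 3
Step 2: Total magnetization M = 5 - 3 = 2
Step 3: m = M/N = 2/8 = 0.25

0.25


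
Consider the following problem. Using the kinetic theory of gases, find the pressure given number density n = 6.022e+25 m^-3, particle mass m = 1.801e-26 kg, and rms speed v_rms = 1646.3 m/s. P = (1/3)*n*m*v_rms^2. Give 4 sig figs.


Step 1: v_rms^2 = 1646.3^2 = 2.71e+06
Step 2: n*m = 6.022e+25*1.801e-26 = 1.085
Step 3: P = (1/3)*1.085*2.71e+06 = 9.798e+05 Pa

9.798e+05


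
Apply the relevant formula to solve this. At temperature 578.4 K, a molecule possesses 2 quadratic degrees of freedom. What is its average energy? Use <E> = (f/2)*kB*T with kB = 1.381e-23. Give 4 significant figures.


Step 1: f/2 = 2/2 = 1
Step 2: kB*T = 1.381e-23 * 578.4 = 7.988e-21
Step 3: <E> = 1 * 7.988e-21 = 7.988e-21 J

7.988e-21


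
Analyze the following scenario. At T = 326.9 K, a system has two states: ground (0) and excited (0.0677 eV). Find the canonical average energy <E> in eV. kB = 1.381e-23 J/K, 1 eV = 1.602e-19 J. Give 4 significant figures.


Step 1: beta*E = 0.0677*1.602e-19/(1.381e-23*326.9) = 2.402
Step 2: exp(-beta*E) = 0.0905
Step 3: <E> = 0.0677*0.0905/(1+0.0905) = 0.005618 eV

0.005618


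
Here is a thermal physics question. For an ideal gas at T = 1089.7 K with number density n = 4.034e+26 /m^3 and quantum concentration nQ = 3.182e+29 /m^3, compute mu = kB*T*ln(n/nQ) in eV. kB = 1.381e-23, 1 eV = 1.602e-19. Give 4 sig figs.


Step 1: n/nQ = 4.034e+26/3.182e+29 = 0.001268
Step 2: ln(n/nQ) = -6.671
Step 3: mu = kB*T*ln(n/nQ) = 1.505e-20*-6.671 = -1.004e-19 J
Step 4: Convert to eV: -1.004e-19/1.602e-19 = -0.6266 eV

-0.6266


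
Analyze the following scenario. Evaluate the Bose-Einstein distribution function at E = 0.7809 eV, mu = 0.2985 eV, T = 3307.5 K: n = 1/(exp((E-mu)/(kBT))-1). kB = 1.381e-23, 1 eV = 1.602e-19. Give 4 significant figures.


Step 1: (E - mu) = 0.4824 eV
Step 2: x = (E-mu)*eV/(kB*T) = 0.4824*1.602e-19/(1.381e-23*3307.5) = 1.692
Step 3: exp(x) = 5.43
Step 4: n = 1/(exp(x)-1) = 0.2257

0.2257


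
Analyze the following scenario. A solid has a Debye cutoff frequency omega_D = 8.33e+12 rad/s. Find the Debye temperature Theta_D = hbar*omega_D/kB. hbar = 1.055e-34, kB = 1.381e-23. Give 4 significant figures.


Step 1: hbar*omega_D = 1.055e-34 * 8.33e+12 = 8.788e-22 J
Step 2: Theta_D = 8.788e-22 / 1.381e-23
Step 3: Theta_D = 63.64 K

63.64


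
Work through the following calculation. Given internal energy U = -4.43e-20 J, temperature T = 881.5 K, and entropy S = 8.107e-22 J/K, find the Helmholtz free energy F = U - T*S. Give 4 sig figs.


Step 1: T*S = 881.5 * 8.107e-22 = 7.146e-19 J
Step 2: F = U - T*S = -4.43e-20 - 7.146e-19
Step 3: F = -7.589e-19 J

-7.589e-19


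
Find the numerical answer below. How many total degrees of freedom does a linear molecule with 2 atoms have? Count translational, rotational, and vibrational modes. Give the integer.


Step 1: Translational DOF = 3
Step 2: Rotational DOF (linear) = 2
Step 3: Vibrational DOF = 3*2 - 5 = 1
Step 4: Total = 3 + 2 + 1 = 6

6


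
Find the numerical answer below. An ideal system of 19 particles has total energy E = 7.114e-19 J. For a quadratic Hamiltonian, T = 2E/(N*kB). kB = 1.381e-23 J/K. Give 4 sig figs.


Step 1: Numerator = 2*E = 2*7.114e-19 = 1.423e-18 J
Step 2: Denominator = N*kB = 19*1.381e-23 = 2.624e-22
Step 3: T = 1.423e-18 / 2.624e-22 = 5422 K

5422


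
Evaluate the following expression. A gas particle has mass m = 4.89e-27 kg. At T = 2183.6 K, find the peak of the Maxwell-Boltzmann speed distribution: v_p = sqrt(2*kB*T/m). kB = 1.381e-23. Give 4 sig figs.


Step 1: Numerator = 2*kB*T = 2*1.381e-23*2183.6 = 6.031e-20
Step 2: Ratio = 6.031e-20 / 4.89e-27 = 1.233e+07
Step 3: v_p = sqrt(1.233e+07) = 3512 m/s

3512


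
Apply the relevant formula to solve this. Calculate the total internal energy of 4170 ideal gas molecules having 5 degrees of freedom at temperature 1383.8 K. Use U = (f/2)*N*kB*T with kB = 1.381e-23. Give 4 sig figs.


Step 1: f/2 = 5/2 = 2.5
Step 2: N*kB*T = 4170*1.381e-23*1383.8 = 7.969e-17
Step 3: U = 2.5 * 7.969e-17 = 1.992e-16 J

1.992e-16


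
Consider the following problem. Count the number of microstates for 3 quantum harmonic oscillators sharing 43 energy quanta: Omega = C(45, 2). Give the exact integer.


Step 1: Use binomial coefficient C(45, 2)
Step 2: Numerator = 45! / 43!
Step 3: Denominator = 2!
Step 4: Omega = 990

990


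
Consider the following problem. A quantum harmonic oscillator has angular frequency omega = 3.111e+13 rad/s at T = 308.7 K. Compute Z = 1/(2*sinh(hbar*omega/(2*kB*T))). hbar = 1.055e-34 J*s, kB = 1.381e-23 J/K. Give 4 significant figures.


Step 1: Compute x = hbar*omega/(kB*T) = 1.055e-34*3.111e+13/(1.381e-23*308.7) = 0.7699
Step 2: x/2 = 0.3849
Step 3: sinh(x/2) = 0.3945
Step 4: Z = 1/(2*0.3945) = 1.267

1.267


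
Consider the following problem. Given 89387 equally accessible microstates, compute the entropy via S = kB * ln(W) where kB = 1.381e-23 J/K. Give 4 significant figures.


Step 1: ln(W) = ln(89387) = 11.4
Step 2: S = kB * ln(W) = 1.381e-23 * 11.4
Step 3: S = 1.574e-22 J/K

1.574e-22


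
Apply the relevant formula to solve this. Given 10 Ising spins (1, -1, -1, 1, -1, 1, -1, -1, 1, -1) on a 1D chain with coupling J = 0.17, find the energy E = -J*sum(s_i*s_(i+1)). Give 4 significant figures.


Step 1: Nearest-neighbor products: -1, 1, -1, -1, -1, -1, 1, -1, -1
Step 2: Sum of products = -5
Step 3: E = -0.17 * -5 = 0.85

0.85


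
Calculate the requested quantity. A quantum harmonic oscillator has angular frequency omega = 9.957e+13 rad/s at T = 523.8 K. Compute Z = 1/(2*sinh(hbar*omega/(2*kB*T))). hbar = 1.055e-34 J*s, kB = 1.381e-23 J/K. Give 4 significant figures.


Step 1: Compute x = hbar*omega/(kB*T) = 1.055e-34*9.957e+13/(1.381e-23*523.8) = 1.452
Step 2: x/2 = 0.7261
Step 3: sinh(x/2) = 0.7916
Step 4: Z = 1/(2*0.7916) = 0.6316

0.6316


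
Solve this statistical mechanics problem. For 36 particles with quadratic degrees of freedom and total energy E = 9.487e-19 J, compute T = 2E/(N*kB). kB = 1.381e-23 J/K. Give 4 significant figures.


Step 1: Numerator = 2*E = 2*9.487e-19 = 1.897e-18 J
Step 2: Denominator = N*kB = 36*1.381e-23 = 4.972e-22
Step 3: T = 1.897e-18 / 4.972e-22 = 3816 K

3816


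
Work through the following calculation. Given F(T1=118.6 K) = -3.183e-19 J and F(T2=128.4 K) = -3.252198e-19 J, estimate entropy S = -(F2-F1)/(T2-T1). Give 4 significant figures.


Step 1: dF = F2 - F1 = -3.252198e-19 - (-3.183e-19) = -6.9198e-21 J
Step 2: dT = T2 - T1 = 128.4 - 118.6 = 9.8 K
Step 3: S = -dF/dT = -(-6.9198e-21)/9.8 = 7.061e-22 J/K

7.061e-22


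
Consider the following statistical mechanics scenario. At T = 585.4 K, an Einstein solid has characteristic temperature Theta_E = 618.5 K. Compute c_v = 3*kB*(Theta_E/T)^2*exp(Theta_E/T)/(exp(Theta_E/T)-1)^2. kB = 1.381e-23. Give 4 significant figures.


Step 1: x = Theta_E/T = 618.5/585.4 = 1.057
Step 2: x^2 = 1.116
Step 3: exp(x) = 2.876
Step 4: c_v = 3*1.381e-23*1.116*2.876/(2.876-1)^2 = 3.778e-23

3.778e-23


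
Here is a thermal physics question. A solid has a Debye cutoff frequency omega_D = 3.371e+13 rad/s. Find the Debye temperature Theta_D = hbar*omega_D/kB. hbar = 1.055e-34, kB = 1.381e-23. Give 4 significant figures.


Step 1: hbar*omega_D = 1.055e-34 * 3.371e+13 = 3.556e-21 J
Step 2: Theta_D = 3.556e-21 / 1.381e-23
Step 3: Theta_D = 257.5 K

257.5


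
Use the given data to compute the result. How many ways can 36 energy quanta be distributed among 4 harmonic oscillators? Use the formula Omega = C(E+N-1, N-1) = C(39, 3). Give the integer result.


Step 1: Use binomial coefficient C(39, 3)
Step 2: Numerator = 39! / 36!
Step 3: Denominator = 3!
Step 4: Omega = 9139

9139


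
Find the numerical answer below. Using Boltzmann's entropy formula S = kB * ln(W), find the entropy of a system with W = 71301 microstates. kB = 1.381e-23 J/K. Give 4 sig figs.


Step 1: ln(W) = ln(71301) = 11.17
Step 2: S = kB * ln(W) = 1.381e-23 * 11.17
Step 3: S = 1.543e-22 J/K

1.543e-22


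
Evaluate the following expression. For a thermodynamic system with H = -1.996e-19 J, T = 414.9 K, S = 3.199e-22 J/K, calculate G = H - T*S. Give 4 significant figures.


Step 1: T*S = 414.9 * 3.199e-22 = 1.327e-19 J
Step 2: G = H - T*S = -1.996e-19 - 1.327e-19
Step 3: G = -3.323e-19 J

-3.323e-19


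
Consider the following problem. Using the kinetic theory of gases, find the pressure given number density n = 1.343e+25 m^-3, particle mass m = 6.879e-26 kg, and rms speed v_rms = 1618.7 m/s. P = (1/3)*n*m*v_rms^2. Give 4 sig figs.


Step 1: v_rms^2 = 1618.7^2 = 2.62e+06
Step 2: n*m = 1.343e+25*6.879e-26 = 0.9238
Step 3: P = (1/3)*0.9238*2.62e+06 = 8.069e+05 Pa

8.069e+05


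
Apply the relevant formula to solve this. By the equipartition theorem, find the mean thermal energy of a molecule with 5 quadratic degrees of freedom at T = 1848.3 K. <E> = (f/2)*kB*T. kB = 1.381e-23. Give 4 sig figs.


Step 1: f/2 = 5/2 = 2.5
Step 2: kB*T = 1.381e-23 * 1848.3 = 2.553e-20
Step 3: <E> = 2.5 * 2.553e-20 = 6.381e-20 J

6.381e-20


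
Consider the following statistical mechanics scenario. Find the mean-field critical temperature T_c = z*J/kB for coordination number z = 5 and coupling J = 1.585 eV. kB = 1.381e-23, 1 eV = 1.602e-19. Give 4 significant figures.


Step 1: z*J = 5*1.585 = 7.925 eV
Step 2: Convert to Joules: 7.925*1.602e-19 = 1.27e-18 J
Step 3: T_c = 1.27e-18 / 1.381e-23 = 9.193e+04 K

9.193e+04


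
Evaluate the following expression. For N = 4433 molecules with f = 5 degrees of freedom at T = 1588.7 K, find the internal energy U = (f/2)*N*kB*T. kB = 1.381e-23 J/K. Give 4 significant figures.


Step 1: f/2 = 5/2 = 2.5
Step 2: N*kB*T = 4433*1.381e-23*1588.7 = 9.726e-17
Step 3: U = 2.5 * 9.726e-17 = 2.431e-16 J

2.431e-16


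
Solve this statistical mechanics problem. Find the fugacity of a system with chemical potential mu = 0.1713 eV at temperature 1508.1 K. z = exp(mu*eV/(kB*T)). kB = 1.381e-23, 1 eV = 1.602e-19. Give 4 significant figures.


Step 1: Convert mu to Joules: 0.1713*1.602e-19 = 2.744e-20 J
Step 2: kB*T = 1.381e-23*1508.1 = 2.083e-20 J
Step 3: mu/(kB*T) = 1.318
Step 4: z = exp(1.318) = 3.735

3.735


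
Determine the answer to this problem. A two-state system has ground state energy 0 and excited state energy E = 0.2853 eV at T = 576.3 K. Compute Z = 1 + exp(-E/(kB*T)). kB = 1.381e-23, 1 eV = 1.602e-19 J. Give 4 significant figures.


Step 1: Compute beta*E = E*eV/(kB*T) = 0.2853*1.602e-19/(1.381e-23*576.3) = 5.743
Step 2: exp(-beta*E) = exp(-5.743) = 0.003206
Step 3: Z = 1 + 0.003206 = 1.003

1.003


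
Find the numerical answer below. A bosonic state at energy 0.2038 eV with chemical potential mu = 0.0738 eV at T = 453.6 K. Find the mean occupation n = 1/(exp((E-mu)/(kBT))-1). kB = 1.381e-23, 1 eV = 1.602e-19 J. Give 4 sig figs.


Step 1: (E - mu) = 0.13 eV
Step 2: x = (E-mu)*eV/(kB*T) = 0.13*1.602e-19/(1.381e-23*453.6) = 3.325
Step 3: exp(x) = 27.79
Step 4: n = 1/(exp(x)-1) = 0.03733

0.03733


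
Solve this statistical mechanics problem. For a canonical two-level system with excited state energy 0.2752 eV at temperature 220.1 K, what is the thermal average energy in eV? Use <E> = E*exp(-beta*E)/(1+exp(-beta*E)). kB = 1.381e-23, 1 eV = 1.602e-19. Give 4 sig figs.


Step 1: beta*E = 0.2752*1.602e-19/(1.381e-23*220.1) = 14.5
Step 2: exp(-beta*E) = 5.022e-07
Step 3: <E> = 0.2752*5.022e-07/(1+5.022e-07) = 1.382e-07 eV

1.382e-07


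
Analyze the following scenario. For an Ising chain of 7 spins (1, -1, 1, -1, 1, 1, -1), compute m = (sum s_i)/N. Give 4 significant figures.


Step 1: Count up spins (+1): 4, down spins (-1): 3
Step 2: Total magnetization M = 4 - 3 = 1
Step 3: m = M/N = 1/7 = 0.1429

0.1429


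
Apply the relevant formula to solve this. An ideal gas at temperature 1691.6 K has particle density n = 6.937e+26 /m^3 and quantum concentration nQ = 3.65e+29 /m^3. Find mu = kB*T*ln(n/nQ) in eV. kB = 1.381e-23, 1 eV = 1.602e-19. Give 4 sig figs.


Step 1: n/nQ = 6.937e+26/3.65e+29 = 0.001901
Step 2: ln(n/nQ) = -6.266
Step 3: mu = kB*T*ln(n/nQ) = 2.336e-20*-6.266 = -1.464e-19 J
Step 4: Convert to eV: -1.464e-19/1.602e-19 = -0.9137 eV

-0.9137


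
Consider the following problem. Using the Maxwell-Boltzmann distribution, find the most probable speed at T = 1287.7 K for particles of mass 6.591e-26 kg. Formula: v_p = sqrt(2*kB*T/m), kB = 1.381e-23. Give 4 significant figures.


Step 1: Numerator = 2*kB*T = 2*1.381e-23*1287.7 = 3.557e-20
Step 2: Ratio = 3.557e-20 / 6.591e-26 = 5.396e+05
Step 3: v_p = sqrt(5.396e+05) = 734.6 m/s

734.6


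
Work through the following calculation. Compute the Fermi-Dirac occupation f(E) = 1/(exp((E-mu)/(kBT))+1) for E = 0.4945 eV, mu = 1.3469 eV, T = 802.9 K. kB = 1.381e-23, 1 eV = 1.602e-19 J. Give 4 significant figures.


Step 1: (E - mu) = 0.4945 - 1.3469 = -0.8524 eV
Step 2: Convert: (E-mu)*eV = -1.366e-19 J
Step 3: x = (E-mu)*eV/(kB*T) = -12.32
Step 4: f = 1/(exp(-12.32)+1) = 1

1


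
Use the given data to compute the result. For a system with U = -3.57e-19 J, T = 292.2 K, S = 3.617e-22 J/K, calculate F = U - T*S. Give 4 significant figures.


Step 1: T*S = 292.2 * 3.617e-22 = 1.057e-19 J
Step 2: F = U - T*S = -3.57e-19 - 1.057e-19
Step 3: F = -4.627e-19 J

-4.627e-19


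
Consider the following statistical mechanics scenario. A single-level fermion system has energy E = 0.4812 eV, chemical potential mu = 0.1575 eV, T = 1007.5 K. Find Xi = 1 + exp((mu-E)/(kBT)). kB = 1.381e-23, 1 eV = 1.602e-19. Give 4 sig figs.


Step 1: (mu - E) = 0.1575 - 0.4812 = -0.3237 eV
Step 2: x = (mu-E)*eV/(kB*T) = -0.3237*1.602e-19/(1.381e-23*1007.5) = -3.727
Step 3: exp(x) = 0.02406
Step 4: Xi = 1 + 0.02406 = 1.024

1.024


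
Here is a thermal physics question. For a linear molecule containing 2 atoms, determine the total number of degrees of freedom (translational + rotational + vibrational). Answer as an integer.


Step 1: Translational DOF = 3
Step 2: Rotational DOF (linear) = 2
Step 3: Vibrational DOF = 3*2 - 5 = 1
Step 4: Total = 3 + 2 + 1 = 6

6


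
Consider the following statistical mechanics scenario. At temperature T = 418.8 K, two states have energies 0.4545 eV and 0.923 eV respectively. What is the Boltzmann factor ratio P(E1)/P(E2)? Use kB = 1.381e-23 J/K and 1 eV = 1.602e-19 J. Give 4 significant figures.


Step 1: Compute energy difference dE = E1 - E2 = 0.4545 - 0.923 = -0.4685 eV
Step 2: Convert to Joules: dE_J = -0.4685 * 1.602e-19 = -7.505e-20 J
Step 3: Compute exponent = -dE_J / (kB * T) = -(-7.505e-20) / (1.381e-23 * 418.8) = 12.98
Step 4: P(E1)/P(E2) = exp(12.98) = 4.323e+05

4.323e+05


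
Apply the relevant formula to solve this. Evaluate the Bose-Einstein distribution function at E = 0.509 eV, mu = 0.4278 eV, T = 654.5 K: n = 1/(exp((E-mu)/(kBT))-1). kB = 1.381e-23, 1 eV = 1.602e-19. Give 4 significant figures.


Step 1: (E - mu) = 0.0812 eV
Step 2: x = (E-mu)*eV/(kB*T) = 0.0812*1.602e-19/(1.381e-23*654.5) = 1.439
Step 3: exp(x) = 4.217
Step 4: n = 1/(exp(x)-1) = 0.3108

0.3108


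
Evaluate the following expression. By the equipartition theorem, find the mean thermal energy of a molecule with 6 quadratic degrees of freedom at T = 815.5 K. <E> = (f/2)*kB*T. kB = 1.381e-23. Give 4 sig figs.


Step 1: f/2 = 6/2 = 3
Step 2: kB*T = 1.381e-23 * 815.5 = 1.126e-20
Step 3: <E> = 3 * 1.126e-20 = 3.379e-20 J

3.379e-20


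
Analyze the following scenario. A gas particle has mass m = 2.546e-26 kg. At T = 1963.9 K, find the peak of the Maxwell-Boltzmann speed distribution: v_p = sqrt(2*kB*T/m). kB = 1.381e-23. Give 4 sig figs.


Step 1: Numerator = 2*kB*T = 2*1.381e-23*1963.9 = 5.424e-20
Step 2: Ratio = 5.424e-20 / 2.546e-26 = 2.131e+06
Step 3: v_p = sqrt(2.131e+06) = 1460 m/s

1460


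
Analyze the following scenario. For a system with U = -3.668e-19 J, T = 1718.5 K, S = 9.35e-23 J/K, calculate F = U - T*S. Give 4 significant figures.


Step 1: T*S = 1718.5 * 9.35e-23 = 1.607e-19 J
Step 2: F = U - T*S = -3.668e-19 - 1.607e-19
Step 3: F = -5.275e-19 J

-5.275e-19


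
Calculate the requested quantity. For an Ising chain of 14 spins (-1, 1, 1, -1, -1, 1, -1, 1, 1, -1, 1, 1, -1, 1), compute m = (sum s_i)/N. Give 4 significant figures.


Step 1: Count up spins (+1): 8, down spins (-1): 6
Step 2: Total magnetization M = 8 - 6 = 2
Step 3: m = M/N = 2/14 = 0.1429

0.1429


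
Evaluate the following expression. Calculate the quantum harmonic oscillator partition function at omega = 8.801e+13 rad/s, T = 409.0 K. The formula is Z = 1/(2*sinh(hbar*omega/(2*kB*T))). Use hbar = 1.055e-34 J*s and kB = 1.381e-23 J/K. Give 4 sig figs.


Step 1: Compute x = hbar*omega/(kB*T) = 1.055e-34*8.801e+13/(1.381e-23*409.0) = 1.644
Step 2: x/2 = 0.8219
Step 3: sinh(x/2) = 0.9177
Step 4: Z = 1/(2*0.9177) = 0.5449

0.5449


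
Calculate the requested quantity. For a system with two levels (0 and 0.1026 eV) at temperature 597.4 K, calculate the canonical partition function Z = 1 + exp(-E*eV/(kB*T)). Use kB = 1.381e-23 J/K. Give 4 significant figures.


Step 1: Compute beta*E = E*eV/(kB*T) = 0.1026*1.602e-19/(1.381e-23*597.4) = 1.992
Step 2: exp(-beta*E) = exp(-1.992) = 0.1364
Step 3: Z = 1 + 0.1364 = 1.136

1.136


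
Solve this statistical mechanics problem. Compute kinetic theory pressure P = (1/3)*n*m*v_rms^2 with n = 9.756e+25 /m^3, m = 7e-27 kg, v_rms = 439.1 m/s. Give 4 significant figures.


Step 1: v_rms^2 = 439.1^2 = 1.928e+05
Step 2: n*m = 9.756e+25*7e-27 = 0.6829
Step 3: P = (1/3)*0.6829*1.928e+05 = 4.389e+04 Pa

4.389e+04


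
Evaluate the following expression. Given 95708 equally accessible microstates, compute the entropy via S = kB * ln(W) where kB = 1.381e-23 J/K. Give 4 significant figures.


Step 1: ln(W) = ln(95708) = 11.47
Step 2: S = kB * ln(W) = 1.381e-23 * 11.47
Step 3: S = 1.584e-22 J/K

1.584e-22


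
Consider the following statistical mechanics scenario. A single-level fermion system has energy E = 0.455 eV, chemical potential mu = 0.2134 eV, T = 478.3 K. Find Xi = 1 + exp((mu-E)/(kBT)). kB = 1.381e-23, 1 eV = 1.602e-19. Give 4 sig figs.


Step 1: (mu - E) = 0.2134 - 0.455 = -0.2416 eV
Step 2: x = (mu-E)*eV/(kB*T) = -0.2416*1.602e-19/(1.381e-23*478.3) = -5.86
Step 3: exp(x) = 0.002852
Step 4: Xi = 1 + 0.002852 = 1.003

1.003


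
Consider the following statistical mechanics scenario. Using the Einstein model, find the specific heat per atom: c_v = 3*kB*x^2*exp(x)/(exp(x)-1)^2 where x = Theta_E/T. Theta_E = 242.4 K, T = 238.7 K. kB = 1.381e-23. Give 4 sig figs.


Step 1: x = Theta_E/T = 242.4/238.7 = 1.016
Step 2: x^2 = 1.031
Step 3: exp(x) = 2.761
Step 4: c_v = 3*1.381e-23*1.031*2.761/(2.761-1)^2 = 3.805e-23

3.805e-23


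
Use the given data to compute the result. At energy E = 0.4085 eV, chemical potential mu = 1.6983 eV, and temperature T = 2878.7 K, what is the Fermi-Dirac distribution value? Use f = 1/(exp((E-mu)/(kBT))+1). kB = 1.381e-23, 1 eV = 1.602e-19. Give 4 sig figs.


Step 1: (E - mu) = 0.4085 - 1.6983 = -1.29 eV
Step 2: Convert: (E-mu)*eV = -2.066e-19 J
Step 3: x = (E-mu)*eV/(kB*T) = -5.198
Step 4: f = 1/(exp(-5.198)+1) = 0.9945

0.9945


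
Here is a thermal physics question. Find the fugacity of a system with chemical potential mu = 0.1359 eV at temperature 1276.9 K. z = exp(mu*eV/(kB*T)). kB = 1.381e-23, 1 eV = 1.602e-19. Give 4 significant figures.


Step 1: Convert mu to Joules: 0.1359*1.602e-19 = 2.177e-20 J
Step 2: kB*T = 1.381e-23*1276.9 = 1.763e-20 J
Step 3: mu/(kB*T) = 1.235
Step 4: z = exp(1.235) = 3.437

3.437


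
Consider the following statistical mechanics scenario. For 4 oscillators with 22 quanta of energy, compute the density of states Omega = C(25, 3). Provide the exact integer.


Step 1: Use binomial coefficient C(25, 3)
Step 2: Numerator = 25! / 22!
Step 3: Denominator = 3!
Step 4: Omega = 2300

2300


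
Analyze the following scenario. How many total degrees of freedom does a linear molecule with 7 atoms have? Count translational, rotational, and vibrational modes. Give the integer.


Step 1: Translational DOF = 3
Step 2: Rotational DOF (linear) = 2
Step 3: Vibrational DOF = 3*7 - 5 = 16
Step 4: Total = 3 + 2 + 16 = 21

21


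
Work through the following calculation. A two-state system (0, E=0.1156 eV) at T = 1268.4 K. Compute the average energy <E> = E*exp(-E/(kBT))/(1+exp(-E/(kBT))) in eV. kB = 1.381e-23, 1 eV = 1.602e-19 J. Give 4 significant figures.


Step 1: beta*E = 0.1156*1.602e-19/(1.381e-23*1268.4) = 1.057
Step 2: exp(-beta*E) = 0.3474
Step 3: <E> = 0.1156*0.3474/(1+0.3474) = 0.02981 eV

0.02981


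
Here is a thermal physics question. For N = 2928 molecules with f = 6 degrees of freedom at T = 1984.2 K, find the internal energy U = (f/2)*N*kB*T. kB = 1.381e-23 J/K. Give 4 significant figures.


Step 1: f/2 = 6/2 = 3.0
Step 2: N*kB*T = 2928*1.381e-23*1984.2 = 8.023e-17
Step 3: U = 3.0 * 8.023e-17 = 2.407e-16 J

2.407e-16


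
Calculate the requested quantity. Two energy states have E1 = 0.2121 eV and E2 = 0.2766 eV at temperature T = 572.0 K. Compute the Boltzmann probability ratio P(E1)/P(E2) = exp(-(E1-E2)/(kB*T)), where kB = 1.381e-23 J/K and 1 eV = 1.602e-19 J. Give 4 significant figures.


Step 1: Compute energy difference dE = E1 - E2 = 0.2121 - 0.2766 = -0.0645 eV
Step 2: Convert to Joules: dE_J = -0.0645 * 1.602e-19 = -1.033e-20 J
Step 3: Compute exponent = -dE_J / (kB * T) = -(-1.033e-20) / (1.381e-23 * 572.0) = 1.308
Step 4: P(E1)/P(E2) = exp(1.308) = 3.699

3.699


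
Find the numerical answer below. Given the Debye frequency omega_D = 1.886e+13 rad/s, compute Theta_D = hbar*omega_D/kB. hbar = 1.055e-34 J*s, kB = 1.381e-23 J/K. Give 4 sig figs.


Step 1: hbar*omega_D = 1.055e-34 * 1.886e+13 = 1.99e-21 J
Step 2: Theta_D = 1.99e-21 / 1.381e-23
Step 3: Theta_D = 144.1 K

144.1


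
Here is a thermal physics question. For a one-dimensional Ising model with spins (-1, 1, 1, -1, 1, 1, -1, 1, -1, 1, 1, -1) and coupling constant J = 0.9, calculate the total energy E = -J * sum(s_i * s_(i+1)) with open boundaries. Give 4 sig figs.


Step 1: Nearest-neighbor products: -1, 1, -1, -1, 1, -1, -1, -1, -1, 1, -1
Step 2: Sum of products = -5
Step 3: E = -0.9 * -5 = 4.5

4.5


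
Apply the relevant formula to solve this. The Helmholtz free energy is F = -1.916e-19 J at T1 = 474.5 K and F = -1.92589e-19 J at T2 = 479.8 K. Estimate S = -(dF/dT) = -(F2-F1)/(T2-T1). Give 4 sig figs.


Step 1: dF = F2 - F1 = -1.92589e-19 - (-1.916e-19) = -9.89e-22 J
Step 2: dT = T2 - T1 = 479.8 - 474.5 = 5.3 K
Step 3: S = -dF/dT = -(-9.89e-22)/5.3 = 1.866e-22 J/K

1.866e-22


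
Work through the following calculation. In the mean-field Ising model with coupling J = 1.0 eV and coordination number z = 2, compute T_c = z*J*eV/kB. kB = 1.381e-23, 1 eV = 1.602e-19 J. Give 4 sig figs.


Step 1: z*J = 2*1.0 = 2 eV
Step 2: Convert to Joules: 2*1.602e-19 = 3.204e-19 J
Step 3: T_c = 3.204e-19 / 1.381e-23 = 2.32e+04 K

2.32e+04


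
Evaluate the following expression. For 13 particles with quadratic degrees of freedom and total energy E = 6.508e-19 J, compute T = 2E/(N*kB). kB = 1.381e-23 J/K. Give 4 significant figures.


Step 1: Numerator = 2*E = 2*6.508e-19 = 1.302e-18 J
Step 2: Denominator = N*kB = 13*1.381e-23 = 1.795e-22
Step 3: T = 1.302e-18 / 1.795e-22 = 7250 K

7250


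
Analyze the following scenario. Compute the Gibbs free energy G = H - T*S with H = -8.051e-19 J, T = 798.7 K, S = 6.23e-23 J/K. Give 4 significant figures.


Step 1: T*S = 798.7 * 6.23e-23 = 4.976e-20 J
Step 2: G = H - T*S = -8.051e-19 - 4.976e-20
Step 3: G = -8.549e-19 J

-8.549e-19


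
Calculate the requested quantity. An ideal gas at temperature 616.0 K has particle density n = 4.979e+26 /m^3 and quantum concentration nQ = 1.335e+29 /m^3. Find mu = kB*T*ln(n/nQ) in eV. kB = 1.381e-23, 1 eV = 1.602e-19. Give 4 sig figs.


Step 1: n/nQ = 4.979e+26/1.335e+29 = 0.00373
Step 2: ln(n/nQ) = -5.591
Step 3: mu = kB*T*ln(n/nQ) = 8.507e-21*-5.591 = -4.757e-20 J
Step 4: Convert to eV: -4.757e-20/1.602e-19 = -0.2969 eV

-0.2969


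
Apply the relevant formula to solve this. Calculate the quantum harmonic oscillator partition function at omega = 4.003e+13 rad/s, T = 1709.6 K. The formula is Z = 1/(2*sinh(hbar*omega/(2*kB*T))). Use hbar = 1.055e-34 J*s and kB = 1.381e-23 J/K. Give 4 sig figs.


Step 1: Compute x = hbar*omega/(kB*T) = 1.055e-34*4.003e+13/(1.381e-23*1709.6) = 0.1789
Step 2: x/2 = 0.08944
Step 3: sinh(x/2) = 0.08956
Step 4: Z = 1/(2*0.08956) = 5.583

5.583


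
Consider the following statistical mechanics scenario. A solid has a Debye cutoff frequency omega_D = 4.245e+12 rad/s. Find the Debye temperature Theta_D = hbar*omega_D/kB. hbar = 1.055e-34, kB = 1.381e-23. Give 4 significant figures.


Step 1: hbar*omega_D = 1.055e-34 * 4.245e+12 = 4.478e-22 J
Step 2: Theta_D = 4.478e-22 / 1.381e-23
Step 3: Theta_D = 32.43 K

32.43


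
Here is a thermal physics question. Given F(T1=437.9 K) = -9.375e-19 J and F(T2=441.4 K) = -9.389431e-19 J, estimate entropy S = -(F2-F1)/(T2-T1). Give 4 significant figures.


Step 1: dF = F2 - F1 = -9.389431e-19 - (-9.375e-19) = -1.4431e-21 J
Step 2: dT = T2 - T1 = 441.4 - 437.9 = 3.5 K
Step 3: S = -dF/dT = -(-1.4431e-21)/3.5 = 4.123e-22 J/K

4.123e-22


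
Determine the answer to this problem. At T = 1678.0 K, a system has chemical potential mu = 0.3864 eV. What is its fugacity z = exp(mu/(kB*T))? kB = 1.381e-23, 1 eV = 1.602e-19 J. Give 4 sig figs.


Step 1: Convert mu to Joules: 0.3864*1.602e-19 = 6.19e-20 J
Step 2: kB*T = 1.381e-23*1678.0 = 2.317e-20 J
Step 3: mu/(kB*T) = 2.671
Step 4: z = exp(2.671) = 14.46

14.46


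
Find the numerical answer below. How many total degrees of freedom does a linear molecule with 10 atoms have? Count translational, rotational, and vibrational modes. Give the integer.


Step 1: Translational DOF = 3
Step 2: Rotational DOF (linear) = 2
Step 3: Vibrational DOF = 3*10 - 5 = 25
Step 4: Total = 3 + 2 + 25 = 30

30


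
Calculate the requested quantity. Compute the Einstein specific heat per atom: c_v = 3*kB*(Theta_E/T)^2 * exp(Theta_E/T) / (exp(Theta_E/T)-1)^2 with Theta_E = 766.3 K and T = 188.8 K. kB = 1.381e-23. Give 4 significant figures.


Step 1: x = Theta_E/T = 766.3/188.8 = 4.059
Step 2: x^2 = 16.47
Step 3: exp(x) = 57.9
Step 4: c_v = 3*1.381e-23*16.47*57.9/(57.9-1)^2 = 1.22e-23

1.22e-23


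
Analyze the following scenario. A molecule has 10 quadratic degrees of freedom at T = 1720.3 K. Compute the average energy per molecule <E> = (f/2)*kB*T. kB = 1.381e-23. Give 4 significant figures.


Step 1: f/2 = 10/2 = 5
Step 2: kB*T = 1.381e-23 * 1720.3 = 2.376e-20
Step 3: <E> = 5 * 2.376e-20 = 1.188e-19 J

1.188e-19


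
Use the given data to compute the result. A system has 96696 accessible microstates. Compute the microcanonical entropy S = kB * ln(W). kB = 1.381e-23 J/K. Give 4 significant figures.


Step 1: ln(W) = ln(96696) = 11.48
Step 2: S = kB * ln(W) = 1.381e-23 * 11.48
Step 3: S = 1.585e-22 J/K

1.585e-22


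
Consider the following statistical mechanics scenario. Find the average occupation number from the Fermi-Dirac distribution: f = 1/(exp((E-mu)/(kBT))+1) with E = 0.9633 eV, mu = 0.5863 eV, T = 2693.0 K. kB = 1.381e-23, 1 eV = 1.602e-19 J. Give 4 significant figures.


Step 1: (E - mu) = 0.9633 - 0.5863 = 0.377 eV
Step 2: Convert: (E-mu)*eV = 6.04e-20 J
Step 3: x = (E-mu)*eV/(kB*T) = 1.624
Step 4: f = 1/(exp(1.624)+1) = 0.1647

0.1647


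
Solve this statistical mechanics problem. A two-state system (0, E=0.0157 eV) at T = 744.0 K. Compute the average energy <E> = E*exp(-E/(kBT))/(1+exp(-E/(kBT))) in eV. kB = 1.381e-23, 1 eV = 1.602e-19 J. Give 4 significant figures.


Step 1: beta*E = 0.0157*1.602e-19/(1.381e-23*744.0) = 0.2448
Step 2: exp(-beta*E) = 0.7829
Step 3: <E> = 0.0157*0.7829/(1+0.7829) = 0.006894 eV

0.006894


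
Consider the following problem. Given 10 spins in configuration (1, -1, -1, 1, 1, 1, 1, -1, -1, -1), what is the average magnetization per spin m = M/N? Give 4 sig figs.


Step 1: Count up spins (+1): 5, down spins (-1): 5
Step 2: Total magnetization M = 5 - 5 = 0
Step 3: m = M/N = 0/10 = 0

0


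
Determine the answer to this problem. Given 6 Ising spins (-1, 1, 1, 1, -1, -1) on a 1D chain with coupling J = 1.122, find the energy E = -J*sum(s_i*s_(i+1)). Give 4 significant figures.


Step 1: Nearest-neighbor products: -1, 1, 1, -1, 1
Step 2: Sum of products = 1
Step 3: E = -1.122 * 1 = -1.122

-1.122


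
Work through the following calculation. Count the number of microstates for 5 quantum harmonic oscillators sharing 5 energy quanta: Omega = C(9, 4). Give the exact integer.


Step 1: Use binomial coefficient C(9, 4)
Step 2: Numerator = 9! / 5!
Step 3: Denominator = 4!
Step 4: Omega = 126

126


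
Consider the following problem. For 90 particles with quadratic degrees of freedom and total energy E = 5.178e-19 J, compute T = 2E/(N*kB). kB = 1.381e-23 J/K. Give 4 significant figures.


Step 1: Numerator = 2*E = 2*5.178e-19 = 1.036e-18 J
Step 2: Denominator = N*kB = 90*1.381e-23 = 1.243e-21
Step 3: T = 1.036e-18 / 1.243e-21 = 833.2 K

833.2


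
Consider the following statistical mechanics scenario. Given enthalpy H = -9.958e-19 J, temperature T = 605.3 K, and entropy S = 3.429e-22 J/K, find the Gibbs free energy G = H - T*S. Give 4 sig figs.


Step 1: T*S = 605.3 * 3.429e-22 = 2.076e-19 J
Step 2: G = H - T*S = -9.958e-19 - 2.076e-19
Step 3: G = -1.203e-18 J

-1.203e-18


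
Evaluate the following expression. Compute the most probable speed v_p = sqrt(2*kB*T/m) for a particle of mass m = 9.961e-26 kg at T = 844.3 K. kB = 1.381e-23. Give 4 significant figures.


Step 1: Numerator = 2*kB*T = 2*1.381e-23*844.3 = 2.332e-20
Step 2: Ratio = 2.332e-20 / 9.961e-26 = 2.341e+05
Step 3: v_p = sqrt(2.341e+05) = 483.8 m/s

483.8


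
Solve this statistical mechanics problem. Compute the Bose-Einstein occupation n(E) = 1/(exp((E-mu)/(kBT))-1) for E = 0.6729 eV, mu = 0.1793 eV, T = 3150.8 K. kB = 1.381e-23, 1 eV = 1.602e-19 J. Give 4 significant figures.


Step 1: (E - mu) = 0.4936 eV
Step 2: x = (E-mu)*eV/(kB*T) = 0.4936*1.602e-19/(1.381e-23*3150.8) = 1.817
Step 3: exp(x) = 6.155
Step 4: n = 1/(exp(x)-1) = 0.194

0.194


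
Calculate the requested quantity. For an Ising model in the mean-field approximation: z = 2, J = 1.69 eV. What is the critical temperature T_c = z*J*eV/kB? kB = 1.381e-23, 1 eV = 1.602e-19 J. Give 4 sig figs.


Step 1: z*J = 2*1.69 = 3.38 eV
Step 2: Convert to Joules: 3.38*1.602e-19 = 5.415e-19 J
Step 3: T_c = 5.415e-19 / 1.381e-23 = 3.921e+04 K

3.921e+04


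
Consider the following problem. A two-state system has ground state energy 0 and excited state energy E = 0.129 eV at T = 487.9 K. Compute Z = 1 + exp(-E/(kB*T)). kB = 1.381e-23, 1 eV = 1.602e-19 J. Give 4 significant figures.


Step 1: Compute beta*E = E*eV/(kB*T) = 0.129*1.602e-19/(1.381e-23*487.9) = 3.067
Step 2: exp(-beta*E) = exp(-3.067) = 0.04656
Step 3: Z = 1 + 0.04656 = 1.047

1.047


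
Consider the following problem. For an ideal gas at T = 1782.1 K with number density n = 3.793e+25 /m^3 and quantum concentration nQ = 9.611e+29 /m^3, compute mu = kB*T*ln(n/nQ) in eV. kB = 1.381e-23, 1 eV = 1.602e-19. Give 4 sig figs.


Step 1: n/nQ = 3.793e+25/9.611e+29 = 3.947e-05
Step 2: ln(n/nQ) = -10.14
Step 3: mu = kB*T*ln(n/nQ) = 2.461e-20*-10.14 = -2.496e-19 J
Step 4: Convert to eV: -2.496e-19/1.602e-19 = -1.558 eV

-1.558


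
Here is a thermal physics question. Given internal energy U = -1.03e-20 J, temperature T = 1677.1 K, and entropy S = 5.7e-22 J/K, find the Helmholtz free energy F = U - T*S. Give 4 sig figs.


Step 1: T*S = 1677.1 * 5.7e-22 = 9.559e-19 J
Step 2: F = U - T*S = -1.03e-20 - 9.559e-19
Step 3: F = -9.662e-19 J

-9.662e-19


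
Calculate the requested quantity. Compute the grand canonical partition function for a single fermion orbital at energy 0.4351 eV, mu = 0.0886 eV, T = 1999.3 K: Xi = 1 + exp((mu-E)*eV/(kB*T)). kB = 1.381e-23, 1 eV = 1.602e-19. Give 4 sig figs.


Step 1: (mu - E) = 0.0886 - 0.4351 = -0.3465 eV
Step 2: x = (mu-E)*eV/(kB*T) = -0.3465*1.602e-19/(1.381e-23*1999.3) = -2.01
Step 3: exp(x) = 0.1339
Step 4: Xi = 1 + 0.1339 = 1.134

1.134


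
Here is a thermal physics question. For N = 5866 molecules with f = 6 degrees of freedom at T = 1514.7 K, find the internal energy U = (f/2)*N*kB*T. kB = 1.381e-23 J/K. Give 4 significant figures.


Step 1: f/2 = 6/2 = 3.0
Step 2: N*kB*T = 5866*1.381e-23*1514.7 = 1.227e-16
Step 3: U = 3.0 * 1.227e-16 = 3.681e-16 J

3.681e-16


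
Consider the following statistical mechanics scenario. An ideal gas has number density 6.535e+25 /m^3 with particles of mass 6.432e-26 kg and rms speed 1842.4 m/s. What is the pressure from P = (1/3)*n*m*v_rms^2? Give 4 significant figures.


Step 1: v_rms^2 = 1842.4^2 = 3.394e+06
Step 2: n*m = 6.535e+25*6.432e-26 = 4.203
Step 3: P = (1/3)*4.203*3.394e+06 = 4.756e+06 Pa

4.756e+06


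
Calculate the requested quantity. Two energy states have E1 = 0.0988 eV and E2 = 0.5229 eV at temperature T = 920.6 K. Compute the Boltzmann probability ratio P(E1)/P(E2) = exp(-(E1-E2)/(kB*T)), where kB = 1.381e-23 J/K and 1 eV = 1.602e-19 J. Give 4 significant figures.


Step 1: Compute energy difference dE = E1 - E2 = 0.0988 - 0.5229 = -0.4241 eV
Step 2: Convert to Joules: dE_J = -0.4241 * 1.602e-19 = -6.794e-20 J
Step 3: Compute exponent = -dE_J / (kB * T) = -(-6.794e-20) / (1.381e-23 * 920.6) = 5.344
Step 4: P(E1)/P(E2) = exp(5.344) = 209.3

209.3


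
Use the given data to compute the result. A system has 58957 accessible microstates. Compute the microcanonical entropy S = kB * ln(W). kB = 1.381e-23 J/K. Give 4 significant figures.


Step 1: ln(W) = ln(58957) = 10.98
Step 2: S = kB * ln(W) = 1.381e-23 * 10.98
Step 3: S = 1.517e-22 J/K

1.517e-22


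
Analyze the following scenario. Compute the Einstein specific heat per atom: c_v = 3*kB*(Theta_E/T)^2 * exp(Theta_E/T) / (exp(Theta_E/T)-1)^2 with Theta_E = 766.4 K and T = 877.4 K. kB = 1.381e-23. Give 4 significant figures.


Step 1: x = Theta_E/T = 766.4/877.4 = 0.8735
Step 2: x^2 = 0.763
Step 3: exp(x) = 2.395
Step 4: c_v = 3*1.381e-23*0.763*2.395/(2.395-1)^2 = 3.889e-23

3.889e-23


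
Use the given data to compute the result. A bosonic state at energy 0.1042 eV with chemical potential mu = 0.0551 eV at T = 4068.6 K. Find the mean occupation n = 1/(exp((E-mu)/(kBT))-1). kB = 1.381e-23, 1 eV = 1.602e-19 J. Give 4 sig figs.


Step 1: (E - mu) = 0.0491 eV
Step 2: x = (E-mu)*eV/(kB*T) = 0.0491*1.602e-19/(1.381e-23*4068.6) = 0.14
Step 3: exp(x) = 1.15
Step 4: n = 1/(exp(x)-1) = 6.655

6.655


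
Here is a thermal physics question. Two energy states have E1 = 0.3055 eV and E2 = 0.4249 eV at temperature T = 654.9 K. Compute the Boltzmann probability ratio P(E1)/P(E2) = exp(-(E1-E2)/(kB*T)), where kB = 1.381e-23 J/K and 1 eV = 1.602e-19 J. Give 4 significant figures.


Step 1: Compute energy difference dE = E1 - E2 = 0.3055 - 0.4249 = -0.1194 eV
Step 2: Convert to Joules: dE_J = -0.1194 * 1.602e-19 = -1.913e-20 J
Step 3: Compute exponent = -dE_J / (kB * T) = -(-1.913e-20) / (1.381e-23 * 654.9) = 2.115
Step 4: P(E1)/P(E2) = exp(2.115) = 8.289

8.289


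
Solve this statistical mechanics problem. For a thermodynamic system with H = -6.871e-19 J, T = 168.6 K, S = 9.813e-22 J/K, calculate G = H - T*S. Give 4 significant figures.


Step 1: T*S = 168.6 * 9.813e-22 = 1.654e-19 J
Step 2: G = H - T*S = -6.871e-19 - 1.654e-19
Step 3: G = -8.525e-19 J

-8.525e-19


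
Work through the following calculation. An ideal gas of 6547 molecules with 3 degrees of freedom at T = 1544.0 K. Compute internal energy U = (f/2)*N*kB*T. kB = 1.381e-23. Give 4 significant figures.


Step 1: f/2 = 3/2 = 1.5
Step 2: N*kB*T = 6547*1.381e-23*1544.0 = 1.396e-16
Step 3: U = 1.5 * 1.396e-16 = 2.094e-16 J

2.094e-16


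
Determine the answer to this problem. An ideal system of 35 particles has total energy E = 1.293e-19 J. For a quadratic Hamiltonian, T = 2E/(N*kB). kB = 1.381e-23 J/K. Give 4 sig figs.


Step 1: Numerator = 2*E = 2*1.293e-19 = 2.586e-19 J
Step 2: Denominator = N*kB = 35*1.381e-23 = 4.833e-22
Step 3: T = 2.586e-19 / 4.833e-22 = 535 K

535


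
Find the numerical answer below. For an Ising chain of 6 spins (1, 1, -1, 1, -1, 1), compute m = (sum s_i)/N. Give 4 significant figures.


Step 1: Count up spins (+1): 4, down spins (-1): 2
Step 2: Total magnetization M = 4 - 2 = 2
Step 3: m = M/N = 2/6 = 0.3333

0.3333


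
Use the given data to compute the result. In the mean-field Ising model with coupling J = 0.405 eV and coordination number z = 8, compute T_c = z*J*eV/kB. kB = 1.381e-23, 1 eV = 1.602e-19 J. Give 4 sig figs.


Step 1: z*J = 8*0.405 = 3.24 eV
Step 2: Convert to Joules: 3.24*1.602e-19 = 5.19e-19 J
Step 3: T_c = 5.19e-19 / 1.381e-23 = 3.758e+04 K

3.758e+04


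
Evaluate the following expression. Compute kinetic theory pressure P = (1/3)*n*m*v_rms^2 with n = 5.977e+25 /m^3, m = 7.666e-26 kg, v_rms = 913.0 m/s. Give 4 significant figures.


Step 1: v_rms^2 = 913.0^2 = 8.336e+05
Step 2: n*m = 5.977e+25*7.666e-26 = 4.582
Step 3: P = (1/3)*4.582*8.336e+05 = 1.273e+06 Pa

1.273e+06


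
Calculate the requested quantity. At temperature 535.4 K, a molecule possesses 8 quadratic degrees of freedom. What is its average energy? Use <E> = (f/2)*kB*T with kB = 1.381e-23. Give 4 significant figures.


Step 1: f/2 = 8/2 = 4
Step 2: kB*T = 1.381e-23 * 535.4 = 7.394e-21
Step 3: <E> = 4 * 7.394e-21 = 2.958e-20 J

2.958e-20


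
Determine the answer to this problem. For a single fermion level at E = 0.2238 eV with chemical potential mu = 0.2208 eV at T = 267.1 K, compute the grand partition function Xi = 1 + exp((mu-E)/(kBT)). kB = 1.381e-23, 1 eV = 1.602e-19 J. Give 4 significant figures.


Step 1: (mu - E) = 0.2208 - 0.2238 = -0.003 eV
Step 2: x = (mu-E)*eV/(kB*T) = -0.003*1.602e-19/(1.381e-23*267.1) = -0.1303
Step 3: exp(x) = 0.8778
Step 4: Xi = 1 + 0.8778 = 1.878

1.878


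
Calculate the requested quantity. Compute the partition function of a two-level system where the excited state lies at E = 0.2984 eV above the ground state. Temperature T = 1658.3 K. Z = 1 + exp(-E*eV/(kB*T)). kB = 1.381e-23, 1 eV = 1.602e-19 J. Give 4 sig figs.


Step 1: Compute beta*E = E*eV/(kB*T) = 0.2984*1.602e-19/(1.381e-23*1658.3) = 2.087
Step 2: exp(-beta*E) = exp(-2.087) = 0.124
Step 3: Z = 1 + 0.124 = 1.124

1.124


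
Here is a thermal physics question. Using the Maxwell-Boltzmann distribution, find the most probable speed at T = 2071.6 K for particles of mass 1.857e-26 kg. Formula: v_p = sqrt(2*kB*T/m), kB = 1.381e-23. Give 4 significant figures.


Step 1: Numerator = 2*kB*T = 2*1.381e-23*2071.6 = 5.722e-20
Step 2: Ratio = 5.722e-20 / 1.857e-26 = 3.081e+06
Step 3: v_p = sqrt(3.081e+06) = 1755 m/s

1755


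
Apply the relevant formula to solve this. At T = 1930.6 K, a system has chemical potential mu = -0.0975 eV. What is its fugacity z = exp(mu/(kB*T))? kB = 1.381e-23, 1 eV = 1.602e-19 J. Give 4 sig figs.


Step 1: Convert mu to Joules: -0.0975*1.602e-19 = -1.562e-20 J
Step 2: kB*T = 1.381e-23*1930.6 = 2.666e-20 J
Step 3: mu/(kB*T) = -0.5858
Step 4: z = exp(-0.5858) = 0.5566

0.5566


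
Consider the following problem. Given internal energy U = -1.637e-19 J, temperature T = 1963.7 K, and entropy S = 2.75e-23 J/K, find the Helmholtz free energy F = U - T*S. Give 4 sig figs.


Step 1: T*S = 1963.7 * 2.75e-23 = 5.4e-20 J
Step 2: F = U - T*S = -1.637e-19 - 5.4e-20
Step 3: F = -2.177e-19 J

-2.177e-19
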